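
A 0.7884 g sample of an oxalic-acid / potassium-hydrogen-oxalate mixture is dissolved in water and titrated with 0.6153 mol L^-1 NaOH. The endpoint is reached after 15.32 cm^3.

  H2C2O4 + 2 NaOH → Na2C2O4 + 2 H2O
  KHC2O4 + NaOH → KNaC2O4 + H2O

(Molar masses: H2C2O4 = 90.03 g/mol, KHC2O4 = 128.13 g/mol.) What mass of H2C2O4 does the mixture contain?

0.2271 g

n(NaOH) = 0.01532 × 0.6153 = 9.426 × 10^-3 mol
Let x = n(H2C2O4), y = n(KHC2O4).
Titrant: 2x + 1y = 9.426 × 10^-3;  mass: 90.03x + 128.13y = 0.7884
Solving, x = 2.523 × 10^-3 mol, y = 4.380 × 10^-3 mol
mass of H2C2O4 = 2.523 × 10^-3 × 90.03 = 0.2271 g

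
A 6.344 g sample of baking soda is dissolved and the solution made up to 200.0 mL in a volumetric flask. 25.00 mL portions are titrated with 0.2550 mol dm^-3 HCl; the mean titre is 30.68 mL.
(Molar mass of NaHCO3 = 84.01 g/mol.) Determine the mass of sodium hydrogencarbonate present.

NaHCO3 + HCl → NaCl + H2O + CO2
n(HCl) per titration = 0.03068 × 0.2550 = 7.823 × 10^-3 mol
n(NaHCO3) in each aliquot = 7.823 × 10^-3 mol (1:1 ratio)
n(NaHCO3) in the whole flask = 7.823 × 10^-3 × 200.0/25.00 = 0.06259 mol
mass of NaHCO3 = 0.06259 × 84.01 = 5.258 g

5.258 g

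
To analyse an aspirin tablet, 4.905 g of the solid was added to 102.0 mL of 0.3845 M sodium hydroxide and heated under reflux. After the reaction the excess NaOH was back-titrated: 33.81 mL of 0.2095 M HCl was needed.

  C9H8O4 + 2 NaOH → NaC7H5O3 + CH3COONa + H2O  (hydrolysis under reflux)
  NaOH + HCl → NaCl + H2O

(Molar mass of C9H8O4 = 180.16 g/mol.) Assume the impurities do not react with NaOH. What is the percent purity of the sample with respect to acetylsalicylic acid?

59.02 %

n(NaOH) added = 0.1020 × 0.3845 = 0.03922 mol
n(HCl) used in back-titration = 0.03381 × 0.2095 = 7.083 × 10^-3 mol
n(NaOH) left over = 7.083 × 10^-3 mol (1:1 ratio)
n(NaOH) consumed by analyte = 0.03922 − 7.083 × 10^-3 = 0.03214 mol
From the 1:2 ratio, n(C9H8O4) = 1/2 × 0.03214 = 0.01607 mol
mass of C9H8O4 = 0.01607 × 180.16 = 2.895 g
% C9H8O4 = 2.895 / 4.905 × 100 = 59.02 %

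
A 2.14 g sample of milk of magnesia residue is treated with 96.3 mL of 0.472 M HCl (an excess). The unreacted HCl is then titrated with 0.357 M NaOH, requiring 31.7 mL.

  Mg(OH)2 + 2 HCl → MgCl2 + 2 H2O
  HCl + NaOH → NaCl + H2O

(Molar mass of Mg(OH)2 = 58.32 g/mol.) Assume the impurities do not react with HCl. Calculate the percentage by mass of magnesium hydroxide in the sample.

n(HCl) added = 0.0963 × 0.472 = 0.0455 mol
n(NaOH) used in back-titration = 0.0317 × 0.357 = 0.0113 mol
n(HCl) left over = 0.0113 mol (1:1 ratio)
n(HCl) consumed by analyte = 0.0455 − 0.0113 = 0.0341 mol
From the 1:2 ratio, n(Mg(OH)2) = 1/2 × 0.0341 = 0.0171 mol
mass of Mg(OH)2 = 0.0171 × 58.32 = 0.995 g
% Mg(OH)2 = 0.995 / 2.14 × 100 = 46.5 %

46.5 %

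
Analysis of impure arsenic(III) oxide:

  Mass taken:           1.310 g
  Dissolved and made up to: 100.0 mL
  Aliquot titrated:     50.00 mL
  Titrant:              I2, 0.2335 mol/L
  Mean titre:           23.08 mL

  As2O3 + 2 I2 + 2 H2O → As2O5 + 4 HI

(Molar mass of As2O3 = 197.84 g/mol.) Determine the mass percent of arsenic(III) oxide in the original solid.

n(I2) per titration = 0.02308 × 0.2335 = 5.389 × 10^-3 mol
From the 1:2 ratio, n(As2O3) in each aliquot = 1/2 × 5.389 × 10^-3 = 2.695 × 10^-3 mol
n(As2O3) in the whole flask = 2.695 × 10^-3 × 100.0/50.00 = 5.389 × 10^-3 mol
mass of As2O3 = 5.389 × 10^-3 × 197.84 = 1.066 g
% As2O3 = 1.066 / 1.310 × 100 = 81.39 %

81.39 %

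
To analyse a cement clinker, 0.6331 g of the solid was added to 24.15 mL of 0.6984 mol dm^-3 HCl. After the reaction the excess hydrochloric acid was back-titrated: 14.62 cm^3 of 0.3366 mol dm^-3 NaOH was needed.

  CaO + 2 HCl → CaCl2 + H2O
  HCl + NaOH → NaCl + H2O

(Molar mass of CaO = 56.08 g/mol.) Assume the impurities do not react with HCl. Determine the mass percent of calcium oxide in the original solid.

52.91 %

n(HCl) added = 0.02415 × 0.6984 = 0.01687 mol
n(NaOH) used in back-titration = 0.01462 × 0.3366 = 4.921 × 10^-3 mol
n(HCl) left over = 4.921 × 10^-3 mol (1:1 ratio)
n(HCl) consumed by analyte = 0.01687 − 4.921 × 10^-3 = 0.01195 mol
From the 1:2 ratio, n(CaO) = 1/2 × 0.01195 = 5.973 × 10^-3 mol
mass of CaO = 5.973 × 10^-3 × 56.08 = 0.3349 g
% CaO = 0.3349 / 0.6331 × 100 = 52.91 %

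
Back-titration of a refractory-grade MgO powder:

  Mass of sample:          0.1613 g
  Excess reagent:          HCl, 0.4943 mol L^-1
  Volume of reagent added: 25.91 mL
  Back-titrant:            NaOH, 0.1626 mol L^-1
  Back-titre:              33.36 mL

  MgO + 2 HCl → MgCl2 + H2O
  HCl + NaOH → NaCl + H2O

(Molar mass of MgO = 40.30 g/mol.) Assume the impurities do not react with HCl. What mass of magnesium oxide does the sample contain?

n(HCl) added = 0.02591 × 0.4943 = 0.01281 mol
n(NaOH) used in back-titration = 0.03336 × 0.1626 = 5.424 × 10^-3 mol
n(HCl) left over = 5.424 × 10^-3 mol (1:1 ratio)
n(HCl) consumed by analyte = 0.01281 − 5.424 × 10^-3 = 7.383 × 10^-3 mol
From the 1:2 ratio, n(MgO) = 1/2 × 7.383 × 10^-3 = 3.691 × 10^-3 mol
mass of MgO = 3.691 × 10^-3 × 40.30 = 0.1488 g

0.1488 g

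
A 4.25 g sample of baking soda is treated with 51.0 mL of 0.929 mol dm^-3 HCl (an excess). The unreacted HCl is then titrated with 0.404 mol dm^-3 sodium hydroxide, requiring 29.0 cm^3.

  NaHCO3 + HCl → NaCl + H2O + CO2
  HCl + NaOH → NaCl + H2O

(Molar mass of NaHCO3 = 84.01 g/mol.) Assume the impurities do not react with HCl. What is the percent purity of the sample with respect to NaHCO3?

n(HCl) added = 0.0510 × 0.929 = 0.0474 mol
n(NaOH) used in back-titration = 0.0290 × 0.404 = 0.0117 mol
n(HCl) left over = 0.0117 mol (1:1 ratio)
n(HCl) consumed by analyte = 0.0474 − 0.0117 = 0.0357 mol
n(NaHCO3) = 0.0357 mol (1:1 ratio)
mass of NaHCO3 = 0.0357 × 84.01 = 3.00 g
% NaHCO3 = 3.00 / 4.25 × 100 = 70.5 %

70.5 %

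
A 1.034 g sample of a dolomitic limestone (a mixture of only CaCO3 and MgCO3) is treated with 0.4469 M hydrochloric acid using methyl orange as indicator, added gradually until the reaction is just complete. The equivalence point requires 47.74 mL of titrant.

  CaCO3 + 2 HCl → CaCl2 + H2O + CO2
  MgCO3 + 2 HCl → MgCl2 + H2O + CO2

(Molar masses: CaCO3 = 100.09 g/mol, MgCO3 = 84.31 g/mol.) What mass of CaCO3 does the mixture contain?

n(HCl) = 0.04774 × 0.4469 = 0.02134 mol
Let x = n(CaCO3), y = n(MgCO3).
Titrant: 2x + 2y = 0.02134;  mass: 100.09x + 84.31y = 1.034
Solving, x = 8.531 × 10^-3 mol, y = 2.136 × 10^-3 mol
mass of CaCO3 = 8.531 × 10^-3 × 100.09 = 0.8539 g

0.8539 g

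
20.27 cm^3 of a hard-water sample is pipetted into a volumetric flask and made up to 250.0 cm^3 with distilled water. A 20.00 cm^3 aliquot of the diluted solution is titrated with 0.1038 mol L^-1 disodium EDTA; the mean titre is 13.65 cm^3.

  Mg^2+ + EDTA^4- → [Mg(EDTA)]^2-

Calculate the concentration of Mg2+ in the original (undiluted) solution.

n(EDTA) = 0.01365 × 0.1038 = 1.417 × 10^-3 mol
n(Mg2+) in the aliquot = 1.417 × 10^-3 mol (1:1 ratio)
[Mg2+]_dilute = 1.417 × 10^-3 / 0.02000 = 0.07084 mol/L
Dilution factor = 250.0 / 20.27 = 12.33
[Mg2+]_stock = 0.07084 × 12.33 = 0.8737 mol/L

0.8737 mol/L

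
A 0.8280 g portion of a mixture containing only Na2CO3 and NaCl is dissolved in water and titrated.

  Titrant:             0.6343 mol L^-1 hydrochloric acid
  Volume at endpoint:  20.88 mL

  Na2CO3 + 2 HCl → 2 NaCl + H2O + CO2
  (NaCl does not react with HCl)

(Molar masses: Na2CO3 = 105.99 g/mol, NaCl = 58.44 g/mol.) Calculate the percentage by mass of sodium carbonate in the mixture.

84.77 %

n(HCl) = 0.02088 × 0.6343 = 0.01324 mol
Let x = n(Na2CO3), y = n(NaCl).
Titrant: 2x = 0.01324;  mass: 105.99x + 58.44y = 0.8280
Solving, x = 6.622 × 10^-3 mol, y = 2.158 × 10^-3 mol
mass of Na2CO3 = 6.622 × 10^-3 × 105.99 = 0.7019 g
% Na2CO3 = 0.7019 / 0.8280 × 100 = 84.77 %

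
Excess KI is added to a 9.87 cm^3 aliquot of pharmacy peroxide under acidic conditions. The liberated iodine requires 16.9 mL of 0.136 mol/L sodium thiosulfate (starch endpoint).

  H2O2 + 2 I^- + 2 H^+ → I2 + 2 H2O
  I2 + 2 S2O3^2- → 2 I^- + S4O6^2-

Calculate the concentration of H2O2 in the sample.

0.116 mol/L

n(S2O3^2-) = 0.0169 × 0.136 = 2.30 × 10^-3 mol
n(I2) = n(S2O3^2-)/2 = 1.15 × 10^-3 mol
n(H2O2) in the aliquot = 1.15 × 10^-3 mol (1:1 ratio)
[H2O2] = 1.15 × 10^-3 / 0.00987 = 0.116 mol/L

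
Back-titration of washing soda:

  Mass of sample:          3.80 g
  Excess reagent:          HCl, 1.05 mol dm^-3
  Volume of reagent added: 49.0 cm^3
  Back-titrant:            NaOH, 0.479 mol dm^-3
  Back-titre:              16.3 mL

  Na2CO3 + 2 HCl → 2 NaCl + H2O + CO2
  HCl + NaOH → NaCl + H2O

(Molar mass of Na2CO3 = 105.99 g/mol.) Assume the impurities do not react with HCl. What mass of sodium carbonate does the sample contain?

n(HCl) added = 0.0490 × 1.05 = 0.0515 mol
n(NaOH) used in back-titration = 0.0163 × 0.479 = 7.81 × 10^-3 mol
n(HCl) left over = 7.81 × 10^-3 mol (1:1 ratio)
n(HCl) consumed by analyte = 0.0515 − 7.81 × 10^-3 = 0.0436 mol
From the 1:2 ratio, n(Na2CO3) = 1/2 × 0.0436 = 0.0218 mol
mass of Na2CO3 = 0.0218 × 105.99 = 2.31 g

2.31 g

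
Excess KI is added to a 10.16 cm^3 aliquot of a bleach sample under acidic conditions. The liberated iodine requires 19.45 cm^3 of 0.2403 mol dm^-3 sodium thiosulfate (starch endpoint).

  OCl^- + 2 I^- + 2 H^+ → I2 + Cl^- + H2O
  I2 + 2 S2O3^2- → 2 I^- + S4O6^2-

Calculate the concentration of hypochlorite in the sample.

n(S2O3^2-) = 0.01945 × 0.2403 = 4.674 × 10^-3 mol
n(I2) = n(S2O3^2-)/2 = 2.337 × 10^-3 mol
n(OCl^-) in the aliquot = 2.337 × 10^-3 mol (1:1 ratio)
[OCl^-] = 2.337 × 10^-3 / 0.01016 = 0.2300 mol/L

0.2300 mol/L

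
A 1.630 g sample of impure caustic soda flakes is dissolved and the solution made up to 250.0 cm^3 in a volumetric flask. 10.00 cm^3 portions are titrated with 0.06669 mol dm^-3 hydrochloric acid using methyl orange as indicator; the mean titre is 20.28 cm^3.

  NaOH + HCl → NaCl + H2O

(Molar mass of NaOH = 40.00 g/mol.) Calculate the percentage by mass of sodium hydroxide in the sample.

82.97 %

n(HCl) per titration = 0.02028 × 0.06669 = 1.352 × 10^-3 mol
n(NaOH) in each aliquot = 1.352 × 10^-3 mol (1:1 ratio)
n(NaOH) in the whole flask = 1.352 × 10^-3 × 250.0/10.00 = 0.03381 mol
mass of NaOH = 0.03381 × 40.00 = 1.352 g
% NaOH = 1.352 / 1.630 × 100 = 82.97 %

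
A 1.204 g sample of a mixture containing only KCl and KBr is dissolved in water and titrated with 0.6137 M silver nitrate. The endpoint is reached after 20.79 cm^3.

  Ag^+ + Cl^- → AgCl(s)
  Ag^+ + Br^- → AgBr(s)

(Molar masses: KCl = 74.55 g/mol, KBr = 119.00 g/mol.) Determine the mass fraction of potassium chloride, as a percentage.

n(AgNO3) = 0.02079 × 0.6137 = 0.01276 mol
Let x = n(KCl), y = n(KBr).
Titrant: 1x + 1y = 0.01276;  mass: 74.55x + 119.00y = 1.204
Solving, x = 7.071 × 10^-3 mol, y = 5.688 × 10^-3 mol
mass of KCl = 7.071 × 10^-3 × 74.55 = 0.5271 g
% KCl = 0.5271 / 1.204 × 100 = 43.78 %

43.78 %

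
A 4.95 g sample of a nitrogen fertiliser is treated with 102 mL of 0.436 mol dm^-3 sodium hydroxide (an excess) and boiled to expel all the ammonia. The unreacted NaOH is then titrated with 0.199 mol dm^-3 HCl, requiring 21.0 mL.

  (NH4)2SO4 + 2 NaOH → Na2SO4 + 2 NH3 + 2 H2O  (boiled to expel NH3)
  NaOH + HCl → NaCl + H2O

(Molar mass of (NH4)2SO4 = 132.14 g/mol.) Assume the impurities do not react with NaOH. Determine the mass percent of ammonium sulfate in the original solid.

n(NaOH) added = 0.102 × 0.436 = 0.0445 mol
n(HCl) used in back-titration = 0.0210 × 0.199 = 4.18 × 10^-3 mol
n(NaOH) left over = 4.18 × 10^-3 mol (1:1 ratio)
n(NaOH) consumed by analyte = 0.0445 − 4.18 × 10^-3 = 0.0403 mol
From the 1:2 ratio, n((NH4)2SO4) = 1/2 × 0.0403 = 0.0201 mol
mass of (NH4)2SO4 = 0.0201 × 132.14 = 2.66 g
% (NH4)2SO4 = 2.66 / 4.95 × 100 = 53.8 %

53.8 %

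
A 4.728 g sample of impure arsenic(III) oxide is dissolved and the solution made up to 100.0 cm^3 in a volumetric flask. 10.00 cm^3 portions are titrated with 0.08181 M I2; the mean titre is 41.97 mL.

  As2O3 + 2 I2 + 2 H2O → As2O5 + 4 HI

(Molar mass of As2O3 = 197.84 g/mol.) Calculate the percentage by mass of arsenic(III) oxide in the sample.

71.84 %

n(I2) per titration = 0.04197 × 0.08181 = 3.434 × 10^-3 mol
From the 1:2 ratio, n(As2O3) in each aliquot = 1/2 × 3.434 × 10^-3 = 1.717 × 10^-3 mol
n(As2O3) in the whole flask = 1.717 × 10^-3 × 100.0/10.00 = 0.01717 mol
mass of As2O3 = 0.01717 × 197.84 = 3.396 g
% As2O3 = 3.396 / 4.728 × 100 = 71.84 %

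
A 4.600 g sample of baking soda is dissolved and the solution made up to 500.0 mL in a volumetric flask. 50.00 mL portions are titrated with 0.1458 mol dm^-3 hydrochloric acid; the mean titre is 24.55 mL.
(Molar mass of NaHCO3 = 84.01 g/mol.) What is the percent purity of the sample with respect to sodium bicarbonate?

65.37 %

NaHCO3 + HCl → NaCl + H2O + CO2
n(HCl) per titration = 0.02455 × 0.1458 = 3.579 × 10^-3 mol
n(NaHCO3) in each aliquot = 3.579 × 10^-3 mol (1:1 ratio)
n(NaHCO3) in the whole flask = 3.579 × 10^-3 × 500.0/50.00 = 0.03579 mol
mass of NaHCO3 = 0.03579 × 84.01 = 3.007 g
% NaHCO3 = 3.007 / 4.600 × 100 = 65.37 %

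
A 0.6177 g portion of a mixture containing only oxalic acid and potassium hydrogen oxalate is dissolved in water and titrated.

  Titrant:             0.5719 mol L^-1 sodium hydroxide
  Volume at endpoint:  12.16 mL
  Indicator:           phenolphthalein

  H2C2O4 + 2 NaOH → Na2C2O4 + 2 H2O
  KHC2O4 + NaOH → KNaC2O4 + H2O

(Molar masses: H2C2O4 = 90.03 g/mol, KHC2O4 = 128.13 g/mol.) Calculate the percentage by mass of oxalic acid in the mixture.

23.97 %

n(NaOH) = 0.01216 × 0.5719 = 6.954 × 10^-3 mol
Let x = n(H2C2O4), y = n(KHC2O4).
Titrant: 2x + 1y = 6.954 × 10^-3;  mass: 90.03x + 128.13y = 0.6177
Solving, x = 1.644 × 10^-3 mol, y = 3.665 × 10^-3 mol
mass of H2C2O4 = 1.644 × 10^-3 × 90.03 = 0.1480 g
% H2C2O4 = 0.1480 / 0.6177 × 100 = 23.97 %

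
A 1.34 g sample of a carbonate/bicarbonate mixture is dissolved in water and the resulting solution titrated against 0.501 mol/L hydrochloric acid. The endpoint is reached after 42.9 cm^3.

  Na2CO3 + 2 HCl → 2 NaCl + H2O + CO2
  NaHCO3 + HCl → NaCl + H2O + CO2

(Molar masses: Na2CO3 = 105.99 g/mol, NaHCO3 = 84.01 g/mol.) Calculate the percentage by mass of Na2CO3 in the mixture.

59.4 %

n(HCl) = 0.0429 × 0.501 = 0.0215 mol
Let x = n(Na2CO3), y = n(NaHCO3).
Titrant: 2x + 1y = 0.0215;  mass: 105.99x + 84.01y = 1.34
Solving, x = 7.51 × 10^-3 mol, y = 6.48 × 10^-3 mol
mass of Na2CO3 = 7.51 × 10^-3 × 105.99 = 0.796 g
% Na2CO3 = 0.796 / 1.34 × 100 = 59.4 %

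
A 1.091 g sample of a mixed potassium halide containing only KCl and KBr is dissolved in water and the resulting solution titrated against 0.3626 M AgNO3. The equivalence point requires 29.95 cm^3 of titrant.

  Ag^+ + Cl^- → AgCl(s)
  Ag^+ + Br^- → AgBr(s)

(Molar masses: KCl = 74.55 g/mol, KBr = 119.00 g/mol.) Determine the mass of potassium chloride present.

n(AgNO3) = 0.02995 × 0.3626 = 0.01086 mol
Let x = n(KCl), y = n(KBr).
Titrant: 1x + 1y = 0.01086;  mass: 74.55x + 119.00y = 1.091
Solving, x = 4.529 × 10^-3 mol, y = 6.331 × 10^-3 mol
mass of KCl = 4.529 × 10^-3 × 74.55 = 0.3377 g

0.3377 g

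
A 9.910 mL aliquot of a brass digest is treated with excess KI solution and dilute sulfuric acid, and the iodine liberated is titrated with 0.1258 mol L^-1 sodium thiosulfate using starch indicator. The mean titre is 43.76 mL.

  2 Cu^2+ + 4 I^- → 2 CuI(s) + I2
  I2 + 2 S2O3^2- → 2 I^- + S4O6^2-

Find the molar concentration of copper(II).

n(S2O3^2-) = 0.04376 × 0.1258 = 5.505 × 10^-3 mol
n(I2) = n(S2O3^2-)/2 = 2.753 × 10^-3 mol
From the 2:1 ratio, n(Cu2+) in the aliquot = 2/1 × 2.753 × 10^-3 = 5.505 × 10^-3 mol
[Cu2+] = 5.505 × 10^-3 / 0.009910 = 0.5555 mol/L

0.5555 mol/L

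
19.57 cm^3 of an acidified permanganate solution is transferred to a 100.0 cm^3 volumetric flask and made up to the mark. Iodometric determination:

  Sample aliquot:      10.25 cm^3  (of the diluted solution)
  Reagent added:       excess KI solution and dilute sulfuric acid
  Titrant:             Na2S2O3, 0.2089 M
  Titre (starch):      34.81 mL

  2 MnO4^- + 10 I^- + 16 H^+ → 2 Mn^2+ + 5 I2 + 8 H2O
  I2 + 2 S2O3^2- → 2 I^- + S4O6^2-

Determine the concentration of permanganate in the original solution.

0.7250 M

n(S2O3^2-) = 0.03481 × 0.2089 = 7.272 × 10^-3 mol
n(I2) = n(S2O3^2-)/2 = 3.636 × 10^-3 mol
From the 2:5 ratio, n(MnO4^-) in the aliquot = 2/5 × 3.636 × 10^-3 = 1.454 × 10^-3 mol
[MnO4^-]_dilute = 1.454 × 10^-3 / 0.01025 = 0.1419 mol/L
[MnO4^-]_original = 0.1419 × 100.0/19.57 = 0.7250 mol/L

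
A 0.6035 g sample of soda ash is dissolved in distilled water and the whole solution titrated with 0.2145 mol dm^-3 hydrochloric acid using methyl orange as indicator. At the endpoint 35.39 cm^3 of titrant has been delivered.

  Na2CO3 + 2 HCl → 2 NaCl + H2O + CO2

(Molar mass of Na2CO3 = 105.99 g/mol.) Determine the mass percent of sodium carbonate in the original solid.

n(HCl) = 0.03539 L × 0.2145 mol/L = 7.591 × 10^-3 mol
From the 1:2 ratio, n(Na2CO3) = 1/2 × 7.591 × 10^-3 = 3.796 × 10^-3 mol
mass of Na2CO3 = 3.796 × 10^-3 × 105.99 g/mol = 0.4023 g
% Na2CO3 = 0.4023 / 0.6035 × 100 = 66.66 %

66.66 %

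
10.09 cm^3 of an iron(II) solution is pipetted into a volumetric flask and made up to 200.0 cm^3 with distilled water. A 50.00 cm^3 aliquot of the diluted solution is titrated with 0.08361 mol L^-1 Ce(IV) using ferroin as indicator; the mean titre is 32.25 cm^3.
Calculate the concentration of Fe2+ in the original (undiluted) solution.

Ce^4+ + Fe^2+ → Ce^3+ + Fe^3+
n(Ce4+) = 0.03225 × 0.08361 = 2.696 × 10^-3 mol
n(Fe2+) in the aliquot = 2.696 × 10^-3 mol (1:1 ratio)
[Fe2+]_dilute = 2.696 × 10^-3 / 0.05000 = 0.05393 mol/L
Dilution factor = 200.0 / 10.09 = 19.82
[Fe2+]_stock = 0.05393 × 19.82 = 1.069 mol/L

1.069 mol/L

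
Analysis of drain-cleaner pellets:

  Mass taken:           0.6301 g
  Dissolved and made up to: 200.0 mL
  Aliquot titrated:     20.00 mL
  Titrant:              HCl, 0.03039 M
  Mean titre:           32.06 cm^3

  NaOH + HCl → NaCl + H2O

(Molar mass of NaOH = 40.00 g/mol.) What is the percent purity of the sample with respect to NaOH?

n(HCl) per titration = 0.03206 × 0.03039 = 9.743 × 10^-4 mol
n(NaOH) in each aliquot = 9.743 × 10^-4 mol (1:1 ratio)
n(NaOH) in the whole flask = 9.743 × 10^-4 × 200.0/20.00 = 9.743 × 10^-3 mol
mass of NaOH = 9.743 × 10^-3 × 40.00 = 0.3897 g
% NaOH = 0.3897 / 0.6301 × 100 = 61.85 %

61.85 %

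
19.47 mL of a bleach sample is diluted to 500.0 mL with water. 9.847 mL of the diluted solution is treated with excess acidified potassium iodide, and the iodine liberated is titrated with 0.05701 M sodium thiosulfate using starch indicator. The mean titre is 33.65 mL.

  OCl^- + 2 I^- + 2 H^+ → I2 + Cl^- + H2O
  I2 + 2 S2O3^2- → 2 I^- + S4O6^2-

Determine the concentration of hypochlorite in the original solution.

n(S2O3^2-) = 0.03365 × 0.05701 = 1.918 × 10^-3 mol
n(I2) = n(S2O3^2-)/2 = 9.592 × 10^-4 mol
n(OCl^-) in the aliquot = 9.592 × 10^-4 mol (1:1 ratio)
[OCl^-]_dilute = 9.592 × 10^-4 / 0.009847 = 0.09741 mol/L
[OCl^-]_original = 0.09741 × 500.0/19.47 = 2.502 mol/L

2.502 M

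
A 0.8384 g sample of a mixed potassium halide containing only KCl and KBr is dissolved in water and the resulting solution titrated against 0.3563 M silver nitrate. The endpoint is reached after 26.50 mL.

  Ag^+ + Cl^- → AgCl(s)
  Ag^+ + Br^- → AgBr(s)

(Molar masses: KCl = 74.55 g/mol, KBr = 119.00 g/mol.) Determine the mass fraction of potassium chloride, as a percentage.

57.05 %

n(AgNO3) = 0.02650 × 0.3563 = 9.442 × 10^-3 mol
Let x = n(KCl), y = n(KBr).
Titrant: 1x + 1y = 9.442 × 10^-3;  mass: 74.55x + 119.00y = 0.8384
Solving, x = 6.416 × 10^-3 mol, y = 3.026 × 10^-3 mol
mass of KCl = 6.416 × 10^-3 × 74.55 = 0.4783 g
% KCl = 0.4783 / 0.8384 × 100 = 57.05 %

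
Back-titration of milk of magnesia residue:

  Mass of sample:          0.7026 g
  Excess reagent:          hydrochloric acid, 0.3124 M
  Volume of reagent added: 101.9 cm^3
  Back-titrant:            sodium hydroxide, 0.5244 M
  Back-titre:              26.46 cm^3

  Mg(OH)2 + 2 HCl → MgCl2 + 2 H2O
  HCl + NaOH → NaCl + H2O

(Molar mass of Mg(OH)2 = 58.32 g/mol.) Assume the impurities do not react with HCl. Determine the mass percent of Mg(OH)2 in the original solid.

n(HCl) added = 0.1019 × 0.3124 = 0.03183 mol
n(NaOH) used in back-titration = 0.02646 × 0.5244 = 0.01388 mol
n(HCl) left over = 0.01388 mol (1:1 ratio)
n(HCl) consumed by analyte = 0.03183 − 0.01388 = 0.01796 mol
From the 1:2 ratio, n(Mg(OH)2) = 1/2 × 0.01796 = 8.979 × 10^-3 mol
mass of Mg(OH)2 = 8.979 × 10^-3 × 58.32 = 0.5237 g
% Mg(OH)2 = 0.5237 / 0.7026 × 100 = 74.53 %

74.53 %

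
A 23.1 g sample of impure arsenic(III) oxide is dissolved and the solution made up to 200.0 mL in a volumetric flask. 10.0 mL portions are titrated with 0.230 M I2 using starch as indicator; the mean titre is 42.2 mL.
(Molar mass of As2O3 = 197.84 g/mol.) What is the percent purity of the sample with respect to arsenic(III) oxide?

As2O3 + 2 I2 + 2 H2O → As2O5 + 4 HI
n(I2) per titration = 0.0422 × 0.230 = 9.71 × 10^-3 mol
From the 1:2 ratio, n(As2O3) in each aliquot = 1/2 × 9.71 × 10^-3 = 4.85 × 10^-3 mol
n(As2O3) in the whole flask = 4.85 × 10^-3 × 200.0/10.0 = 0.0971 mol
mass of As2O3 = 0.0971 × 197.84 = 19.2 g
% As2O3 = 19.2 / 23.1 × 100 = 83.1 %

83.1 %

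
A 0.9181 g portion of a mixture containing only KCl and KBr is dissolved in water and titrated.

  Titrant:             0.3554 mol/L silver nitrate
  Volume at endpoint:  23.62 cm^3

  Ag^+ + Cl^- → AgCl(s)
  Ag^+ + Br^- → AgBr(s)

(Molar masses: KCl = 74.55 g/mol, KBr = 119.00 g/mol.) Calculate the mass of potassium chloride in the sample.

0.1356 g

n(AgNO3) = 0.02362 × 0.3554 = 8.395 × 10^-3 mol
Let x = n(KCl), y = n(KBr).
Titrant: 1x + 1y = 8.395 × 10^-3;  mass: 74.55x + 119.00y = 0.9181
Solving, x = 1.819 × 10^-3 mol, y = 6.576 × 10^-3 mol
mass of KCl = 1.819 × 10^-3 × 74.55 = 0.1356 g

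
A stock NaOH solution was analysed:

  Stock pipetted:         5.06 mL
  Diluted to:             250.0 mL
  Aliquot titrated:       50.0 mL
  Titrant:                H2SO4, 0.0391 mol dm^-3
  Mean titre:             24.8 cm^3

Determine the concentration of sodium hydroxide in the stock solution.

1.92 mol/L

2 NaOH + H2SO4 → Na2SO4 + 2 H2O
n(H2SO4) = 0.0248 × 0.0391 = 9.70 × 10^-4 mol
From the 2:1 ratio, n(NaOH) in the aliquot = 2/1 × 9.70 × 10^-4 = 1.94 × 10^-3 mol
[NaOH]_dilute = 1.94 × 10^-3 / 0.0500 = 0.0388 mol/L
Dilution factor = 250.0 / 5.06 = 49.41
[NaOH]_stock = 0.0388 × 49.41 = 1.92 mol/L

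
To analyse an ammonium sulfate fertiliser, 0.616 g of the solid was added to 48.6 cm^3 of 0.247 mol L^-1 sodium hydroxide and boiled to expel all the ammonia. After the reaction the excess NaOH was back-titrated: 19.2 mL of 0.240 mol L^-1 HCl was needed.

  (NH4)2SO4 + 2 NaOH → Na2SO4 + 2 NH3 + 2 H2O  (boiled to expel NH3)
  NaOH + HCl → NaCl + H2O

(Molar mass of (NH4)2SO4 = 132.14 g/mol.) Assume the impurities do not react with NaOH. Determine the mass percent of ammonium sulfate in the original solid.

n(NaOH) added = 0.0486 × 0.247 = 0.0120 mol
n(HCl) used in back-titration = 0.0192 × 0.240 = 4.61 × 10^-3 mol
n(NaOH) left over = 4.61 × 10^-3 mol (1:1 ratio)
n(NaOH) consumed by analyte = 0.0120 − 4.61 × 10^-3 = 7.40 × 10^-3 mol
From the 1:2 ratio, n((NH4)2SO4) = 1/2 × 7.40 × 10^-3 = 3.70 × 10^-3 mol
mass of (NH4)2SO4 = 3.70 × 10^-3 × 132.14 = 0.489 g
% (NH4)2SO4 = 0.489 / 0.616 × 100 = 79.3 %

79.3 %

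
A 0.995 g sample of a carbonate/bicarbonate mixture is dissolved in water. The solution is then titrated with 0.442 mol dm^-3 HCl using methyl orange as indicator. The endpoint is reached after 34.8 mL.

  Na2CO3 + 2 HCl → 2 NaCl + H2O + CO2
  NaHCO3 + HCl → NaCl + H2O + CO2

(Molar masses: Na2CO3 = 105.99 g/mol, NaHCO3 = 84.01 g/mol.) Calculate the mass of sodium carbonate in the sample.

0.508 g

n(HCl) = 0.0348 × 0.442 = 0.0154 mol
Let x = n(Na2CO3), y = n(NaHCO3).
Titrant: 2x + 1y = 0.0154;  mass: 105.99x + 84.01y = 0.995
Solving, x = 4.79 × 10^-3 mol, y = 5.80 × 10^-3 mol
mass of Na2CO3 = 4.79 × 10^-3 × 105.99 = 0.508 g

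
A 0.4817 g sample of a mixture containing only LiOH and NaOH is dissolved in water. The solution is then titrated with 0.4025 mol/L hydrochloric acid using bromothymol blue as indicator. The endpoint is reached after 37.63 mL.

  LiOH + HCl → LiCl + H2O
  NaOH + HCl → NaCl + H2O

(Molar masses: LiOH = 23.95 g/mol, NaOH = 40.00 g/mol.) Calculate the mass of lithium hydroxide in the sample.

0.1852 g

n(HCl) = 0.03763 × 0.4025 = 0.01515 mol
Let x = n(LiOH), y = n(NaOH).
Titrant: 1x + 1y = 0.01515;  mass: 23.95x + 40.00y = 0.4817
Solving, x = 7.735 × 10^-3 mol, y = 7.411 × 10^-3 mol
mass of LiOH = 7.735 × 10^-3 × 23.95 = 0.1852 g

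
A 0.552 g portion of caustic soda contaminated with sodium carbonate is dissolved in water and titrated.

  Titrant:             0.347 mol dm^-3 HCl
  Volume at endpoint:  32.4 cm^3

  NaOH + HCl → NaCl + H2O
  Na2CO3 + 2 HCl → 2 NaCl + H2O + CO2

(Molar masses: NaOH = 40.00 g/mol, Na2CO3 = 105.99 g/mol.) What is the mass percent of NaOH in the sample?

24.4 %

n(HCl) = 0.0324 × 0.347 = 0.0112 mol
Let x = n(NaOH), y = n(Na2CO3).
Titrant: 1x + 2y = 0.0112;  mass: 40.00x + 105.99y = 0.552
Solving, x = 3.37 × 10^-3 mol, y = 3.94 × 10^-3 mol
mass of NaOH = 3.37 × 10^-3 × 40.00 = 0.135 g
% NaOH = 0.135 / 0.552 × 100 = 24.4 %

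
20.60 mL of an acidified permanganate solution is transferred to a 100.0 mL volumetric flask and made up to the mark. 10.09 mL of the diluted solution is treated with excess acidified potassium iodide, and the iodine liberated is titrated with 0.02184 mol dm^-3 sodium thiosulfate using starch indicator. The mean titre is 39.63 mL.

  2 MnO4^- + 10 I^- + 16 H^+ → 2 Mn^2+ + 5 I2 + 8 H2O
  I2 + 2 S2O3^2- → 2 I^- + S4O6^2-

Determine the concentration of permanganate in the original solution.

0.08328 mol/L

n(S2O3^2-) = 0.03963 × 0.02184 = 8.655 × 10^-4 mol
n(I2) = n(S2O3^2-)/2 = 4.328 × 10^-4 mol
From the 2:5 ratio, n(MnO4^-) in the aliquot = 2/5 × 4.328 × 10^-4 = 1.731 × 10^-4 mol
[MnO4^-]_dilute = 1.731 × 10^-4 / 0.01009 = 0.01716 mol/L
[MnO4^-]_original = 0.01716 × 100.0/20.60 = 0.08328 mol/L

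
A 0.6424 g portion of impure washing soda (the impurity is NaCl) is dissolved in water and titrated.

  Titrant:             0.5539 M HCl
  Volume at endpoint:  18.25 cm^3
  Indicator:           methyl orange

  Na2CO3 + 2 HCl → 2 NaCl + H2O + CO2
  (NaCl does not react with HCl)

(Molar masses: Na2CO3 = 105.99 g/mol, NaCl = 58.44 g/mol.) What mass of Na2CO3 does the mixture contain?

n(HCl) = 0.01825 × 0.5539 = 0.01011 mol
Let x = n(Na2CO3), y = n(NaCl).
Titrant: 2x = 0.01011;  mass: 105.99x + 58.44y = 0.6424
Solving, x = 5.054 × 10^-3 mol, y = 1.826 × 10^-3 mol
mass of Na2CO3 = 5.054 × 10^-3 × 105.99 = 0.5357 g

0.5357 g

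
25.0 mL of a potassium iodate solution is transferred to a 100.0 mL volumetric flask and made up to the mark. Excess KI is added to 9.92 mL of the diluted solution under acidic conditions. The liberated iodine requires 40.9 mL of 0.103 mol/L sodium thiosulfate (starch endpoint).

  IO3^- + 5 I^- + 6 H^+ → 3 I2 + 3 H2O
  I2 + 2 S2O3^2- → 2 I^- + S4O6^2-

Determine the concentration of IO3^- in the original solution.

n(S2O3^2-) = 0.0409 × 0.103 = 4.21 × 10^-3 mol
n(I2) = n(S2O3^2-)/2 = 2.11 × 10^-3 mol
From the 1:3 ratio, n(IO3^-) in the aliquot = 1/3 × 2.11 × 10^-3 = 7.02 × 10^-4 mol
[IO3^-]_dilute = 7.02 × 10^-4 / 0.00992 = 0.0708 mol/L
[IO3^-]_original = 0.0708 × 100.0/25.0 = 0.283 mol/L

0.283 mol/L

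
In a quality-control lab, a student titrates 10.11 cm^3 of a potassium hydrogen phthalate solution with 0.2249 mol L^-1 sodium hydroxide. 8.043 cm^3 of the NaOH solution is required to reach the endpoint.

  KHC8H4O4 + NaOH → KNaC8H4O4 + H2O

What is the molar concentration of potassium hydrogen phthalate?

n(NaOH) = 0.008043 L × 0.2249 mol/L = 1.809 × 10^-3 mol
n(KHC8H4O4) = 1.809 × 10^-3 mol (1:1 mole ratio)
[KHC8H4O4] = 1.809 × 10^-3 mol / 0.01011 L = 0.1789 mol/L

0.1789 mol/L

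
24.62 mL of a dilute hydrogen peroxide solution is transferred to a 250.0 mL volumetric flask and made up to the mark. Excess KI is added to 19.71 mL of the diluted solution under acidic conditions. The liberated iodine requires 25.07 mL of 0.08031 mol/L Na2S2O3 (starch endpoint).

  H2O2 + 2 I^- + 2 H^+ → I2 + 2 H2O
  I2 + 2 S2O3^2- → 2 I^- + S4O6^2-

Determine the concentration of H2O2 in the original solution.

n(S2O3^2-) = 0.02507 × 0.08031 = 2.013 × 10^-3 mol
n(I2) = n(S2O3^2-)/2 = 1.007 × 10^-3 mol
n(H2O2) in the aliquot = 1.007 × 10^-3 mol (1:1 ratio)
[H2O2]_dilute = 1.007 × 10^-3 / 0.01971 = 0.05107 mol/L
[H2O2]_original = 0.05107 × 250.0/24.62 = 0.5186 mol/L

0.5186 mol/L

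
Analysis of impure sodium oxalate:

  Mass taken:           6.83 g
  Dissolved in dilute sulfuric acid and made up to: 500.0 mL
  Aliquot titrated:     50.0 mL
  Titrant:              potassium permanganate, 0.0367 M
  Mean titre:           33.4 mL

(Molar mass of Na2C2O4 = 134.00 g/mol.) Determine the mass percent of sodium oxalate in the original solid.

60.1 %

2 MnO4^- + 5 C2O4^2- + 16 H^+ → 2 Mn^2+ + 10 CO2 + 8 H2O
n(KMnO4) per titration = 0.0334 × 0.0367 = 1.23 × 10^-3 mol
From the 5:2 ratio, n(Na2C2O4) in each aliquot = 5/2 × 1.23 × 10^-3 = 3.06 × 10^-3 mol
n(Na2C2O4) in the whole flask = 3.06 × 10^-3 × 500.0/50.0 = 0.0306 mol
mass of Na2C2O4 = 0.0306 × 134.00 = 4.11 g
% Na2C2O4 = 4.11 / 6.83 × 100 = 60.1 %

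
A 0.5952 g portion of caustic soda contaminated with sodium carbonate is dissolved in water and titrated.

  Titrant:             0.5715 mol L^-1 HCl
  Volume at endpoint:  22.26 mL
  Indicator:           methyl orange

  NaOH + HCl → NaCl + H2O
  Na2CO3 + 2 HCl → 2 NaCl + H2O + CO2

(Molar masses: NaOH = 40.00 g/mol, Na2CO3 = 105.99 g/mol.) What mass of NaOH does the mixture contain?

0.2431 g

n(HCl) = 0.02226 × 0.5715 = 0.01272 mol
Let x = n(NaOH), y = n(Na2CO3).
Titrant: 1x + 2y = 0.01272;  mass: 40.00x + 105.99y = 0.5952
Solving, x = 6.078 × 10^-3 mol, y = 3.322 × 10^-3 mol
mass of NaOH = 6.078 × 10^-3 × 40.00 = 0.2431 g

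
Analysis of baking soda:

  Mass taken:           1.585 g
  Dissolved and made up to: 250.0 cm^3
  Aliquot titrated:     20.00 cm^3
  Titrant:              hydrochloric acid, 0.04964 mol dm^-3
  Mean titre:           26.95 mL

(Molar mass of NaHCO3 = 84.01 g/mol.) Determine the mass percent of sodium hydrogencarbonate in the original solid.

NaHCO3 + HCl → NaCl + H2O + CO2
n(HCl) per titration = 0.02695 × 0.04964 = 1.338 × 10^-3 mol
n(NaHCO3) in each aliquot = 1.338 × 10^-3 mol (1:1 ratio)
n(NaHCO3) in the whole flask = 1.338 × 10^-3 × 250.0/20.00 = 0.01672 mol
mass of NaHCO3 = 0.01672 × 84.01 = 1.405 g
% NaHCO3 = 1.405 / 1.585 × 100 = 88.63 %

88.63 %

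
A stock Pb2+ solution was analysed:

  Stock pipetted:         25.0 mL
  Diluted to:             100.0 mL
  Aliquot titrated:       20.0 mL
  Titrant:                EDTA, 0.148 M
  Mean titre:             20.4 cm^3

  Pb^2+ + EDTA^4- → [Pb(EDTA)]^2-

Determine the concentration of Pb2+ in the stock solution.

0.604 M

n(EDTA) = 0.0204 × 0.148 = 3.02 × 10^-3 mol
n(Pb2+) in the aliquot = 3.02 × 10^-3 mol (1:1 ratio)
[Pb2+]_dilute = 3.02 × 10^-3 / 0.0200 = 0.151 mol/L
Dilution factor = 100.0 / 25.0 = 4.000
[Pb2+]_stock = 0.151 × 4.000 = 0.604 mol/L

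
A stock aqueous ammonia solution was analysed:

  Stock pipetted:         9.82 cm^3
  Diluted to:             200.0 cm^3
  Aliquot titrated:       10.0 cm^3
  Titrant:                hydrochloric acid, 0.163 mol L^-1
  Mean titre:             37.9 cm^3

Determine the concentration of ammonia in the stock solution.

NH3 + HCl → NH4Cl
n(HCl) = 0.0379 × 0.163 = 6.18 × 10^-3 mol
n(NH3) in the aliquot = 6.18 × 10^-3 mol (1:1 ratio)
[NH3]_dilute = 6.18 × 10^-3 / 0.0100 = 0.618 mol/L
Dilution factor = 200.0 / 9.82 = 20.37
[NH3]_stock = 0.618 × 20.37 = 12.6 mol/L

12.6 mol/L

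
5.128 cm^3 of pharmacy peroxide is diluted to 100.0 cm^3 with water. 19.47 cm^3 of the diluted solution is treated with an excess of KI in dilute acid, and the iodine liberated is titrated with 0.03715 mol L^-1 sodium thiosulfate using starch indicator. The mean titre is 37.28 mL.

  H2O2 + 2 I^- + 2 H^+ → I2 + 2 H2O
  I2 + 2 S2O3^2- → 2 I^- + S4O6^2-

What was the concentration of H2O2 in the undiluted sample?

n(S2O3^2-) = 0.03728 × 0.03715 = 1.385 × 10^-3 mol
n(I2) = n(S2O3^2-)/2 = 6.925 × 10^-4 mol
n(H2O2) in the aliquot = 6.925 × 10^-4 mol (1:1 ratio)
[H2O2]_dilute = 6.925 × 10^-4 / 0.01947 = 0.03557 mol/L
[H2O2]_original = 0.03557 × 100.0/5.128 = 0.6936 mol/L

0.6936 mol/L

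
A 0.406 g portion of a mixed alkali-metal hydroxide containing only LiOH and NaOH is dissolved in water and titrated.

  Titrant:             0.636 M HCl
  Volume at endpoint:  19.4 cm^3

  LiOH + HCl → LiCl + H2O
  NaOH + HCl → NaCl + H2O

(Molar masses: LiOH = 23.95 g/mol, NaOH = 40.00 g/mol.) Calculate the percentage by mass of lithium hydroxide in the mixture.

32.2 %

n(HCl) = 0.0194 × 0.636 = 0.0123 mol
Let x = n(LiOH), y = n(NaOH).
Titrant: 1x + 1y = 0.0123;  mass: 23.95x + 40.00y = 0.406
Solving, x = 5.45 × 10^-3 mol, y = 6.88 × 10^-3 mol
mass of LiOH = 5.45 × 10^-3 × 23.95 = 0.131 g
% LiOH = 0.131 / 0.406 × 100 = 32.2 %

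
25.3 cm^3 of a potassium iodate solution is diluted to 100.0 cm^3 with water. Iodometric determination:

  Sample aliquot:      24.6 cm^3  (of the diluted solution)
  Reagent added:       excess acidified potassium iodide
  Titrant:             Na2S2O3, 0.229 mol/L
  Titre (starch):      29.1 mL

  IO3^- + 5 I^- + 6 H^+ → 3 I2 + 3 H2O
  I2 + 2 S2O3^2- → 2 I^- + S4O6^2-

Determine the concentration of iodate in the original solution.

0.178 mol/L

n(S2O3^2-) = 0.0291 × 0.229 = 6.66 × 10^-3 mol
n(I2) = n(S2O3^2-)/2 = 3.33 × 10^-3 mol
From the 1:3 ratio, n(IO3^-) in the aliquot = 1/3 × 3.33 × 10^-3 = 1.11 × 10^-3 mol
[IO3^-]_dilute = 1.11 × 10^-3 / 0.0246 = 0.0451 mol/L
[IO3^-]_original = 0.0451 × 100.0/25.3 = 0.178 mol/L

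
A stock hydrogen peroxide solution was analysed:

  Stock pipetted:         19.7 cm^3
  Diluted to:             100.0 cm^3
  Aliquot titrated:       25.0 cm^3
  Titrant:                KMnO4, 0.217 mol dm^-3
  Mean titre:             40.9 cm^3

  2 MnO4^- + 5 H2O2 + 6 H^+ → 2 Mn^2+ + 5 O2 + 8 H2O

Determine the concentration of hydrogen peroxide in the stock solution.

n(KMnO4) = 0.0409 × 0.217 = 8.88 × 10^-3 mol
From the 5:2 ratio, n(H2O2) in the aliquot = 5/2 × 8.88 × 10^-3 = 0.0222 mol
[H2O2]_dilute = 0.0222 / 0.0250 = 0.888 mol/L
Dilution factor = 100.0 / 19.7 = 5.076
[H2O2]_stock = 0.888 × 5.076 = 4.51 mol/L

4.51 mol/L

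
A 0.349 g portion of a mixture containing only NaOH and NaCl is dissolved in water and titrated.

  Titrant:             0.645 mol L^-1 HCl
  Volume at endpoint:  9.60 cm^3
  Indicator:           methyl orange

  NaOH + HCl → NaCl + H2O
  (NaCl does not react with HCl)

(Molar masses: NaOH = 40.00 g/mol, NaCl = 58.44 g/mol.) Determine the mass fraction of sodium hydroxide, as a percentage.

71.0 %

n(HCl) = 0.00960 × 0.645 = 6.19 × 10^-3 mol
Let x = n(NaOH), y = n(NaCl).
Titrant: 1x = 6.19 × 10^-3;  mass: 40.00x + 58.44y = 0.349
Solving, x = 6.19 × 10^-3 mol, y = 1.73 × 10^-3 mol
mass of NaOH = 6.19 × 10^-3 × 40.00 = 0.248 g
% NaOH = 0.248 / 0.349 × 100 = 71.0 %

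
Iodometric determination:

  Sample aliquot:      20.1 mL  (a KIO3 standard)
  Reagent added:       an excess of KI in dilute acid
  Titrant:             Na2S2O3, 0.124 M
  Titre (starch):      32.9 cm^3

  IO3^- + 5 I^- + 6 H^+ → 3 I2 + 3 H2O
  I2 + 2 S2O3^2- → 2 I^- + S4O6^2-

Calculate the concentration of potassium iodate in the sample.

0.0338 M

n(S2O3^2-) = 0.0329 × 0.124 = 4.08 × 10^-3 mol
n(I2) = n(S2O3^2-)/2 = 2.04 × 10^-3 mol
From the 1:3 ratio, n(IO3^-) in the aliquot = 1/3 × 2.04 × 10^-3 = 6.80 × 10^-4 mol
[IO3^-] = 6.80 × 10^-4 / 0.0201 = 0.0338 mol/L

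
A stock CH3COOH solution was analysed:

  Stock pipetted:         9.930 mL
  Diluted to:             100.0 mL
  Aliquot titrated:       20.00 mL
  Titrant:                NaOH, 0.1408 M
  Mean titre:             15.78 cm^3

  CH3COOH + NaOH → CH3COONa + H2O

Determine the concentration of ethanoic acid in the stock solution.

n(NaOH) = 0.01578 × 0.1408 = 2.222 × 10^-3 mol
n(CH3COOH) in the aliquot = 2.222 × 10^-3 mol (1:1 ratio)
[CH3COOH]_dilute = 2.222 × 10^-3 / 0.02000 = 0.1111 mol/L
Dilution factor = 100.0 / 9.930 = 10.07
[CH3COOH]_stock = 0.1111 × 10.07 = 1.119 mol/L

1.119 M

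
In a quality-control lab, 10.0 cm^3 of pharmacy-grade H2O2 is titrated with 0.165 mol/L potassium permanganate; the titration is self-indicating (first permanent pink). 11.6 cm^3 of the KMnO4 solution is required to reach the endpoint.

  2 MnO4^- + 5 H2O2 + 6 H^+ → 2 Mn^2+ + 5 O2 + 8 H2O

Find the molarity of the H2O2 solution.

n(KMnO4) = 0.0116 L × 0.165 mol/L = 1.91 × 10^-3 mol
From the 5:2 mole ratio, n(H2O2) = 5/2 × 1.91 × 10^-3 = 4.78 × 10^-3 mol
[H2O2] = 4.78 × 10^-3 mol / 0.0100 L = 0.478 mol/L

0.478 mol/L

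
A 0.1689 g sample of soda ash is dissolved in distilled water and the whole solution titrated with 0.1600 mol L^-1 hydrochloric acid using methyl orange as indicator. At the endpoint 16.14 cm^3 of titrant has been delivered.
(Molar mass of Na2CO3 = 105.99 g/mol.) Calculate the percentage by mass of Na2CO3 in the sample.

Na2CO3 + 2 HCl → 2 NaCl + H2O + CO2
n(HCl) = 0.01614 L × 0.1600 mol/L = 2.582 × 10^-3 mol
From the 1:2 ratio, n(Na2CO3) = 1/2 × 2.582 × 10^-3 = 1.291 × 10^-3 mol
mass of Na2CO3 = 1.291 × 10^-3 × 105.99 g/mol = 0.1369 g
% Na2CO3 = 0.1369 / 0.1689 × 100 = 81.03 %

81.03 %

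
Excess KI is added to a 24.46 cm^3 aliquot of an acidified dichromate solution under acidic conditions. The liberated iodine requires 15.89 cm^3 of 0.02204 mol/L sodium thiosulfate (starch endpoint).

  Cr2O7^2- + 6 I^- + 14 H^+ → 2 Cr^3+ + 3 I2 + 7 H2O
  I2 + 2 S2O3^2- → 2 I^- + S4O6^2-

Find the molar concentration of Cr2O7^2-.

0.002386 mol/L

n(S2O3^2-) = 0.01589 × 0.02204 = 3.502 × 10^-4 mol
n(I2) = n(S2O3^2-)/2 = 1.751 × 10^-4 mol
From the 1:3 ratio, n(Cr2O7^2-) in the aliquot = 1/3 × 1.751 × 10^-4 = 5.837 × 10^-5 mol
[Cr2O7^2-] = 5.837 × 10^-5 / 0.02446 = 0.002386 mol/L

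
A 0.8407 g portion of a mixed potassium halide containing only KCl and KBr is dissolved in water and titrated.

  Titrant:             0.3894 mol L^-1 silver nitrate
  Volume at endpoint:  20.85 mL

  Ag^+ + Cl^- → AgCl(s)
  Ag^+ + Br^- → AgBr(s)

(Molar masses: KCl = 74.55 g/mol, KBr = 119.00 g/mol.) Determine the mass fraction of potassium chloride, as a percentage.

25.03 %

n(AgNO3) = 0.02085 × 0.3894 = 8.119 × 10^-3 mol
Let x = n(KCl), y = n(KBr).
Titrant: 1x + 1y = 8.119 × 10^-3;  mass: 74.55x + 119.00y = 0.8407
Solving, x = 2.822 × 10^-3 mol, y = 5.296 × 10^-3 mol
mass of KCl = 2.822 × 10^-3 × 74.55 = 0.2104 g
% KCl = 0.2104 / 0.8407 × 100 = 25.03 %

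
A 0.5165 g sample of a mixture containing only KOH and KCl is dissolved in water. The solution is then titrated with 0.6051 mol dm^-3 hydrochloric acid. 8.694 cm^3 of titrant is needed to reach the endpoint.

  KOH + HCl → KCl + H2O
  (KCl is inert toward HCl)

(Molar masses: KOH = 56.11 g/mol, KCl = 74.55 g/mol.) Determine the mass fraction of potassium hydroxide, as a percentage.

n(HCl) = 0.008694 × 0.6051 = 5.261 × 10^-3 mol
Let x = n(KOH), y = n(KCl).
Titrant: 1x = 5.261 × 10^-3;  mass: 56.11x + 74.55y = 0.5165
Solving, x = 5.261 × 10^-3 mol, y = 2.969 × 10^-3 mol
mass of KOH = 5.261 × 10^-3 × 56.11 = 0.2952 g
% KOH = 0.2952 / 0.5165 × 100 = 57.15 %

57.15 %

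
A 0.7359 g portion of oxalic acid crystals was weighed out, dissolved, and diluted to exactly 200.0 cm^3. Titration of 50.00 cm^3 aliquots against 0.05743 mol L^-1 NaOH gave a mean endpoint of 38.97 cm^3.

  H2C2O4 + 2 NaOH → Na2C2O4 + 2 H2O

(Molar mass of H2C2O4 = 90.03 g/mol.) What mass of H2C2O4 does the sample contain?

n(NaOH) per titration = 0.03897 × 0.05743 = 2.238 × 10^-3 mol
From the 1:2 ratio, n(H2C2O4) in each aliquot = 1/2 × 2.238 × 10^-3 = 1.119 × 10^-3 mol
n(H2C2O4) in the whole flask = 1.119 × 10^-3 × 200.0/50.00 = 4.476 × 10^-3 mol
mass of H2C2O4 = 4.476 × 10^-3 × 90.03 = 0.4030 g

0.4030 g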